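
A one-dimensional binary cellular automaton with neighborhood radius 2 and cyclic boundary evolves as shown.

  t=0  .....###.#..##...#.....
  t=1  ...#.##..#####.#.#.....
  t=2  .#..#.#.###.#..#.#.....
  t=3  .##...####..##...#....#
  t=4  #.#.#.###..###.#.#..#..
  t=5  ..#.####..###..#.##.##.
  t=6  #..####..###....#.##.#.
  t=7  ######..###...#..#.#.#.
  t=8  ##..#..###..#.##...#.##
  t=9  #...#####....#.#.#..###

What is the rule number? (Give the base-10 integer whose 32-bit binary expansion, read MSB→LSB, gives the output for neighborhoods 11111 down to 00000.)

  nb #####: next=.  (t=1,i=11, bit31=0)
  nb ####.: next=#  (t=1,i=12, bit30=1)
  nb ###.#: next=.  (t=0,i=7, bit29=0)
  nb ###..: next=.  (t=3,i=9, bit28=0)
  nb ##.##: next=#  (t=5,i=19, bit27=1)
  nb ##.#.: next=.  (t=0,i=8, bit26=0)
  nb ##..#: next=.  (t=1,i=7, bit25=0)
  nb ##...: next=.  (t=0,i=14, bit24=0)
  nb #.###: next=#  (t=2,i=8, bit23=1)
  nb #.##.: next=.  (t=1,i=5, bit22=0)
  nb #.#.#: next=#  (t=1,i=15, bit21=1)
  nb #.#..: next=#  (t=0,i=9, bit20=1)
  nb #..##: next=#  (t=0,i=11, bit19=1)
  nb #..#.: next=.  (t=2,i=3, bit18=0)
  nb #...#: next=#  (t=0,i=15, bit17=1)
  nb #....: next=.  (t=0,i=19, bit16=0)
  nb .####: next=#  (t=1,i=10, bit15=1)
  nb .###.: next=#  (t=0,i=6, bit14=1)
  nb .##.#: next=#  (t=5,i=18, bit13=1)
  nb .##..: next=#  (t=0,i=13, bit12=1)
  nb .#.##: next=#  (t=1,i=4, bit11=1)
  nb .#.#.: next=.  (t=1,i=16, bit10=0)
  nb .#..#: next=#  (t=0,i=10, bit9=1)
  nb .#...: next=.  (t=0,i=18, bit8=0)
  nb ..###: next=#  (t=0,i=5, bit7=1)
  nb ..##.: next=#  (t=0,i=12, bit6=1)
  nb ..#.#: next=.  (t=1,i=3, bit5=0)
  nb ..#..: next=#  (t=0,i=17, bit4=1)
  nb ...##: next=.  (t=0,i=4, bit3=0)
  nb ...#.: next=.  (t=0,i=16, bit2=0)
  nb ....#: next=#  (t=0,i=3, bit1=1)
  nb .....: next=.  (t=0,i=0, bit0=0)
  bits 01001000101110101111101011010010 = 1220213458

1220213458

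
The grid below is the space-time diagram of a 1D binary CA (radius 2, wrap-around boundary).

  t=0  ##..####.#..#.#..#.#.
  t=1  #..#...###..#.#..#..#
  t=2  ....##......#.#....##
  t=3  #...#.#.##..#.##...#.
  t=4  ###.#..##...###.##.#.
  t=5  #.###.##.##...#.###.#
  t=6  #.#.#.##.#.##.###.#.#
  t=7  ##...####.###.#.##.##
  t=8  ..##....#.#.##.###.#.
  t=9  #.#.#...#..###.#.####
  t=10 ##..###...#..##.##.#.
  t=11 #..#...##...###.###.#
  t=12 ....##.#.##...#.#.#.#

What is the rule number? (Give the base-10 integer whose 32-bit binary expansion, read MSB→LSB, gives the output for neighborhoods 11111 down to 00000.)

2782538081

  ##### -> #   bit 31 = 1  t=9,i=19
  ####. -> .   bit 30 = 0  t=0,i=6
  ###.# -> #   bit 29 = 1  t=0,i=7
  ###.. -> .   bit 28 = 0  t=1,i=9
  ##.## -> .   bit 27 = 0  t=4,i=15
  ##.#. -> #   bit 26 = 1  t=0,i=8
  ##..# -> .   bit 25 = 0  t=0,i=2
  ##... -> #   bit 24 = 1  t=2,i=0
  #.### -> #   bit 23 = 1  t=4,i=0
  #.##. -> #   bit 22 = 1  t=0,i=0
  #.#.# -> .   bit 21 = 0  t=0,i=19
  #.#.. -> #   bit 20 = 1  t=0,i=9
  #..## -> #   bit 19 = 1  t=0,i=3
  #..#. -> .   bit 18 = 0  t=0,i=11
  #...# -> #   bit 17 = 1  t=1,i=5
  #.... -> .   bit 16 = 0  t=2,i=1
  .#### -> .   bit 15 = 0  t=0,i=5
  .###. -> .   bit 14 = 0  t=1,i=8
  .##.# -> #   bit 13 = 1  t=4,i=17
  .##.. -> .   bit 12 = 0  t=0,i=1
  .#.## -> #   bit 11 = 1  t=0,i=20
  .#.#. -> .   bit 10 = 0  t=0,i=13
  .#..# -> .   bit 9 = 0  t=0,i=10
  .#... -> #   bit 8 = 1  t=1,i=4
  ..### -> .   bit 7 = 0  t=0,i=4
  ..##. -> #   bit 6 = 1  t=1,i=20
  ..#.# -> #   bit 5 = 1  t=0,i=12
  ..#.. -> .   bit 4 = 0  t=1,i=3
  ...## -> .   bit 3 = 0  t=1,i=6
  ...#. -> .   bit 2 = 0  t=2,i=11
  ....# -> .   bit 1 = 0  t=2,i=2
  ..... -> #   bit 0 = 1  t=2,i=8
  bits 10100101110110100010100101100001 = 2782538081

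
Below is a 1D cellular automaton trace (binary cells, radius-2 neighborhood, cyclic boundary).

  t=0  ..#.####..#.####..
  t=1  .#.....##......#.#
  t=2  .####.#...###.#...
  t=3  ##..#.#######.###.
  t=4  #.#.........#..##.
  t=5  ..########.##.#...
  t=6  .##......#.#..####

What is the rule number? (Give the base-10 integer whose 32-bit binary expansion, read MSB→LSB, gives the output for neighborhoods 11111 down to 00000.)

844841373

  [31] ##### => .  t=3,i=8
  [30] ####. => .  t=0,i=6
  [29] ###.# => #  t=2,i=4
  [28] ###.. => #  t=0,i=7
  [27] ##.## => .  t=3,i=13
  [26] ##.#. => .  t=2,i=5
  [25] ##..# => #  t=0,i=8
  [24] ##... => .  t=0,i=16
  [23] #.### => .  t=0,i=4
  [22] #.##. => #  t=3,i=0
  [21] #.#.# => .  t=1,i=17
  [20] #.#.. => #  t=1,i=1
  [19] #..## => #  t=4,i=14
  [18] #..#. => .  t=0,i=9
  [17] #...# => #  t=2,i=8
  [16] #.... => #  t=0,i=17
  [15] .#### => .  t=0,i=5
  [14] .###. => #  t=2,i=11
  [13] .##.# => .  t=4,i=16
  [12] .##.. => .  t=1,i=8
  [11] .#.## => .  t=0,i=3
  [10] .#.#. => .  t=1,i=0
  [9] .#..# => .  t=4,i=13
  [8] .#... => #  t=1,i=2
  [7] ..### => #  t=2,i=1
  [6] ..##. => .  t=1,i=7
  [5] ..#.# => .  t=0,i=2
  [4] ..#.. => #  t=4,i=12
  [3] ...## => #  t=1,i=6
  [2] ...#. => #  t=0,i=1
  [1] ....# => .  t=0,i=0
  [0] ..... => #  t=1,i=4
  bits 00110010010110110100000110011101 = 844841373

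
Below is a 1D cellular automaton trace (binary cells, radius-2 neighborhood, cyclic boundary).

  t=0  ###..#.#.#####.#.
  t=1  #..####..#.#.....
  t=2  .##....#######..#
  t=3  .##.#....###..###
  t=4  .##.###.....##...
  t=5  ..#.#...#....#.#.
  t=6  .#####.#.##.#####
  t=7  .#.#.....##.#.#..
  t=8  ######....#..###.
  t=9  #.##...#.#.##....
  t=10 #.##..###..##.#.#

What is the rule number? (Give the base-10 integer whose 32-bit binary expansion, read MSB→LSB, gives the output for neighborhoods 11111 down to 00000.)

  nb #####: next=#  (t=0,i=11, bit31=1)
  nb ####.: next=.  (t=0,i=12, bit30=0)
  nb ###.#: next=.  (t=0,i=13, bit29=0)
  nb ###..: next=.  (t=0,i=2, bit28=0)
  nb ##.##: next=.  (t=3,i=0, bit27=0)
  nb ##.#.: next=.  (t=0,i=14, bit26=0)
  nb ##..#: next=#  (t=0,i=3, bit25=1)
  nb ##...: next=.  (t=2,i=3, bit24=0)
  nb #.###: next=#  (t=0,i=0, bit23=1)
  nb #.##.: next=#  (t=2,i=1, bit22=1)
  nb #.#.#: next=.  (t=0,i=7, bit21=0)
  nb #.#..: next=#  (t=1,i=11, bit20=1)
  nb #..##: next=#  (t=1,i=2, bit19=1)
  nb #..#.: next=#  (t=0,i=4, bit18=1)
  nb #...#: next=.  (t=5,i=0, bit17=0)
  nb #....: next=#  (t=1,i=13, bit16=1)
  nb .####: next=.  (t=0,i=10, bit15=0)
  nb .###.: next=.  (t=0,i=1, bit14=0)
  nb .##.#: next=#  (t=3,i=2, bit13=1)
  nb .##..: next=#  (t=2,i=2, bit12=1)
  nb .#.##: next=.  (t=0,i=8, bit11=0)
  nb .#.#.: next=#  (t=0,i=6, bit10=1)
  nb .#..#: next=#  (t=1,i=1, bit9=1)
  nb .#...: next=#  (t=1,i=12, bit8=1)
  nb ..###: next=.  (t=1,i=3, bit7=0)
  nb ..##.: next=.  (t=4,i=1, bit6=0)
  nb ..#.#: next=#  (t=0,i=5, bit5=1)
  nb ..#..: next=.  (t=1,i=0, bit4=0)
  nb ...##: next=.  (t=2,i=6, bit3=0)
  nb ...#.: next=#  (t=1,i=16, bit2=1)
  nb ....#: next=.  (t=1,i=15, bit1=0)
  nb .....: next=.  (t=1,i=14, bit0=0)
  bits 10000010110111010011011100100100 = 2195535652

2195535652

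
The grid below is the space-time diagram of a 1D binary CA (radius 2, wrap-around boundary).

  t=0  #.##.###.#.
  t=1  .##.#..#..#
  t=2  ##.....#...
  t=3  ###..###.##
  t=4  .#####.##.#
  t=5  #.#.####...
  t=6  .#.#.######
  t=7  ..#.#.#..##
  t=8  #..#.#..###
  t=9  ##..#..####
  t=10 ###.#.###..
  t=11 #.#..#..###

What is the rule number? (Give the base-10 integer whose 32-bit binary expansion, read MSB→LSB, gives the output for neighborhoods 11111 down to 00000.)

2068487390

  #####|.  b31=0 t=3,i=0
  ####.|#  b30=1 t=3,i=1
  ###.#|#  b29=1 t=0,i=7
  ###..|#  b28=1 t=3,i=2
  ##.##|#  b27=1 t=0,i=4
  ##.#.|.  b26=0 t=0,i=8
  ##..#|#  b25=1 t=3,i=3
  ##...|#  b24=1 t=2,i=2
  #.###|.  b23=0 t=0,i=5
  #.##.|#  b22=1 t=0,i=2
  #.#.#|.  b21=0 t=0,i=0
  #.#..|.  b20=0 t=1,i=4
  #..##|#  b19=1 t=3,i=4
  #..#.|.  b18=0 t=1,i=6
  #...#|#  b17=1 t=2,i=9
  #....|.  b16=0 t=2,i=3
  .####|#  b15=1 t=3,i=10
  .###.|.  b14=0 t=0,i=6
  .##.#|.  b13=0 t=0,i=3
  .##..|#  b12=1 t=2,i=1
  .#.##|#  b11=1 t=0,i=1
  .#.#.|#  b10=1 t=0,i=10
  .#..#|.  b9=0 t=1,i=5
  .#...|.  b8=0 t=2,i=8
  ..###|#  b7=1 t=3,i=5
  ..##.|#  b6=1 t=2,i=0
  ..#.#|.  b5=0 t=1,i=10
  ..#..|#  b4=1 t=1,i=7
  ...##|#  b3=1 t=2,i=10
  ...#.|#  b2=1 t=2,i=6
  ....#|#  b1=1 t=2,i=5
  .....|.  b0=0 t=2,i=4
  bits 01111011010010101001110011011110 = 2068487390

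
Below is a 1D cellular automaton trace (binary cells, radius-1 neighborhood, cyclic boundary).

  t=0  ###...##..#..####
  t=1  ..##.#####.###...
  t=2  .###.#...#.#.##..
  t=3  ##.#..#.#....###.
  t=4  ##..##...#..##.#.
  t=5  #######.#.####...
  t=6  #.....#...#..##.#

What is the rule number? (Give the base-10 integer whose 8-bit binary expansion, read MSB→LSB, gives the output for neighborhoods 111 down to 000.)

90

  ### -> .   bit 7 = 0  t=0,i=0
  ##. -> #   bit 6 = 1  t=0,i=2
  #.# -> .   bit 5 = 0  t=1,i=4
  #.. -> #   bit 4 = 1  t=0,i=3
  .## -> #   bit 3 = 1  t=0,i=6
  .#. -> .   bit 2 = 0  t=0,i=10
  ..# -> #   bit 1 = 1  t=0,i=5
  ... -> .   bit 0 = 0  t=0,i=4
  bits 01011010 = 90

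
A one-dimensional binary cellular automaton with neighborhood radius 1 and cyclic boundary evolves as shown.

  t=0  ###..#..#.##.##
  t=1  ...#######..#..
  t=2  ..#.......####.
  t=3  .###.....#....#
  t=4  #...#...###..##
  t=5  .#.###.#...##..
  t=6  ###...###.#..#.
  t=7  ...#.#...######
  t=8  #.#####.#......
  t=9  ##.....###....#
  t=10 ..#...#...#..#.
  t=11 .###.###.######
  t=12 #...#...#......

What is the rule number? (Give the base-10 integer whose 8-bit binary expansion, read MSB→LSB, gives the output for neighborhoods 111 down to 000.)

  ### -> .   bit 7 = 0  t=0,i=0
  ##. -> .   bit 6 = 0  t=0,i=2
  #.# -> #   bit 5 = 1  t=0,i=9
  #.. -> #   bit 4 = 1  t=0,i=3
  .## -> .   bit 3 = 0  t=0,i=10
  .#. -> #   bit 2 = 1  t=0,i=5
  ..# -> #   bit 1 = 1  t=0,i=4
  ... -> .   bit 0 = 0  t=1,i=0
  bits 00110110 = 54

54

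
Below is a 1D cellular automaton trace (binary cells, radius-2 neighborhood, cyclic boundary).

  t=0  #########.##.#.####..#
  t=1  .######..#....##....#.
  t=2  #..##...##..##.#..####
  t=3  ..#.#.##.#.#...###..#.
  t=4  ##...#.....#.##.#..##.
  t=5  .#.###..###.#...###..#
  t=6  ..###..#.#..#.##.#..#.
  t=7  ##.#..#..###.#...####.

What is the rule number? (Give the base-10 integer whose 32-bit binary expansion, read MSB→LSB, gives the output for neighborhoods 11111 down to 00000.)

  #####|#  b31=1 t=0,i=1
  ####.|.  b30=0 t=0,i=7
  ###.#|.  b29=0 t=0,i=8
  ###..|.  b28=0 t=0,i=18
  ##.##|#  b27=1 t=0,i=9
  ##.#.|.  b26=0 t=0,i=12
  ##..#|.  b25=0 t=0,i=19
  ##...|.  b24=0 t=1,i=16
  #.###|#  b23=1 t=0,i=15
  #.##.|.  b22=0 t=0,i=10
  #.#.#|.  b21=0 t=0,i=13
  #.#..|#  b20=1 t=2,i=15
  #..##|#  b19=1 t=0,i=20
  #..#.|#  b18=1 t=1,i=8
  #...#|#  b17=1 t=2,i=6
  #....|.  b16=0 t=1,i=11
  .####|.  b15=0 t=0,i=0
  .###.|#  b14=1 t=3,i=16
  .##.#|.  b13=0 t=0,i=11
  .##..|#  b12=1 t=1,i=15
  .#.##|#  b11=1 t=0,i=14
  .#.#.|.  b10=0 t=3,i=3
  .#..#|#  b9=1 t=1,i=21
  .#...|.  b8=0 t=1,i=10
  ..###|.  b7=0 t=0,i=21
  ..##.|.  b6=0 t=1,i=14
  ..#.#|.  b5=0 t=3,i=2
  ..#..|#  b4=1 t=1,i=9
  ...##|#  b3=1 t=1,i=13
  ...#.|#  b2=1 t=1,i=19
  ....#|#  b1=1 t=1,i=12
  .....|#  b0=1 t=4,i=8
  bits 10001000100111100101101000011111 = 2292079135

2292079135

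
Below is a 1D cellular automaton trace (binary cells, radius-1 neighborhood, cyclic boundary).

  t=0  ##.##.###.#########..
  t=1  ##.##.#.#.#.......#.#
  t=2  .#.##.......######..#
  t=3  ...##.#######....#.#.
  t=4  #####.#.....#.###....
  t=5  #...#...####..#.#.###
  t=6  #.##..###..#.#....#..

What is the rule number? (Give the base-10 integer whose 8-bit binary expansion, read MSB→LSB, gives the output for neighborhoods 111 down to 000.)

75

  [7] ### => .  t=0,i=7
  [6] ##. => #  t=0,i=1
  [5] #.# => .  t=0,i=2
  [4] #.. => .  t=0,i=19
  [3] .## => #  t=0,i=0
  [2] .#. => .  t=1,i=6
  [1] ..# => #  t=0,i=20
  [0] ... => #  t=1,i=12
  bits 01001011 = 75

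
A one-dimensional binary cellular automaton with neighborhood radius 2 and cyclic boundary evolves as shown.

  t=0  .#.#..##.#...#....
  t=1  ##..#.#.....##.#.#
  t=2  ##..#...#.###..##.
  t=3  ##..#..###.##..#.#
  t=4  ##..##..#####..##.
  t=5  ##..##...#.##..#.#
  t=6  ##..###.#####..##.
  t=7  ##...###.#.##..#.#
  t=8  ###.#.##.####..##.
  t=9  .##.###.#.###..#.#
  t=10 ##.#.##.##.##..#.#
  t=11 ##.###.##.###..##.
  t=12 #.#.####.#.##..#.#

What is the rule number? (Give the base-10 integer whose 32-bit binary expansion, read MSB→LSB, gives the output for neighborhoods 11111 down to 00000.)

  ##### -> .   bit 31 = 0  t=4,i=10
  ####. -> #   bit 30 = 1  t=4,i=11
  ###.# -> #   bit 29 = 1  t=3,i=9
  ###.. -> #   bit 28 = 1  t=1,i=1
  ##.## -> #   bit 27 = 1  t=2,i=17
  ##.#. -> .   bit 26 = 0  t=0,i=8
  ##..# -> .   bit 25 = 0  t=1,i=2
  ##... -> #   bit 24 = 1  t=5,i=6
  #.### -> .   bit 23 = 0  t=1,i=17
  #.##. -> #   bit 22 = 1  t=2,i=0
  #.#.# -> #   bit 21 = 1  t=1,i=15
  #.#.. -> .   bit 20 = 0  t=0,i=3
  #..## -> .   bit 19 = 0  t=0,i=5
  #..#. -> .   bit 18 = 0  t=1,i=3
  #...# -> .   bit 17 = 0  t=0,i=11
  #.... -> #   bit 16 = 1  t=0,i=15
  .#### -> #   bit 15 = 1  t=4,i=9
  .###. -> #   bit 14 = 1  t=1,i=0
  .##.# -> .   bit 13 = 0  t=0,i=7
  .##.. -> #   bit 12 = 1  t=2,i=1
  .#.## -> #   bit 11 = 1  t=1,i=16
  .#.#. -> .   bit 10 = 0  t=0,i=2
  .#..# -> #   bit 9 = 1  t=0,i=4
  .#... -> .   bit 8 = 0  t=0,i=10
  ..### -> .   bit 7 = 0  t=3,i=7
  ..##. -> #   bit 6 = 1  t=0,i=6
  ..#.# -> #   bit 5 = 1  t=0,i=1
  ..#.. -> #   bit 4 = 1  t=0,i=13
  ...## -> #   bit 3 = 1  t=1,i=11
  ...#. -> #   bit 2 = 1  t=0,i=0
  ....# -> #   bit 1 = 1  t=0,i=17
  ..... -> .   bit 0 = 0  t=0,i=16
  bits 01111001011000011101101001111110 = 2036456062

2036456062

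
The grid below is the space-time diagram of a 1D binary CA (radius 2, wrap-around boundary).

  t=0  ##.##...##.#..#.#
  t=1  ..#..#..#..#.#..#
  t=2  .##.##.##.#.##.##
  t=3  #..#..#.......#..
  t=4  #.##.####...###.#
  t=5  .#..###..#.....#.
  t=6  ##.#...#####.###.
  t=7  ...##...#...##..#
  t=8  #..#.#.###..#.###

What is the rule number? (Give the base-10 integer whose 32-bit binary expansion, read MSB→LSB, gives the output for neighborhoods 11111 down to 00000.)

  nb #####: next=.  (t=6,i=9, bit31=0)
  nb ####.: next=.  (t=4,i=7, bit30=0)
  nb ###.#: next=.  (t=0,i=1, bit29=0)
  nb ###..: next=.  (t=4,i=8, bit28=0)
  nb ##.##: next=#  (t=0,i=2, bit27=1)
  nb ##.#.: next=.  (t=0,i=10, bit26=0)
  nb ##..#: next=#  (t=5,i=7, bit25=1)
  nb ##...: next=#  (t=0,i=5, bit24=1)
  nb #.###: next=#  (t=0,i=16, bit23=1)
  nb #.##.: next=.  (t=0,i=3, bit22=0)
  nb #.#.#: next=.  (t=2,i=10, bit21=0)
  nb #.#..: next=#  (t=0,i=11, bit20=1)
  nb #..##: next=#  (t=5,i=3, bit19=1)
  nb #..#.: next=#  (t=0,i=13, bit18=1)
  nb #...#: next=.  (t=0,i=6, bit17=0)
  nb #....: next=#  (t=3,i=8, bit16=1)
  nb .####: next=#  (t=4,i=6, bit15=1)
  nb .###.: next=.  (t=0,i=0, bit14=0)
  nb .##.#: next=.  (t=0,i=9, bit13=0)
  nb .##..: next=.  (t=0,i=4, bit12=0)
  nb .#.##: next=.  (t=0,i=15, bit11=0)
  nb .#.#.: next=#  (t=1,i=12, bit10=1)
  nb .#..#: next=.  (t=0,i=12, bit9=0)
  nb .#...: next=#  (t=3,i=7, bit8=1)
  nb ..###: next=.  (t=4,i=12, bit7=0)
  nb ..##.: next=#  (t=0,i=8, bit6=1)
  nb ..#.#: next=.  (t=0,i=14, bit5=0)
  nb ..#..: next=#  (t=1,i=2, bit4=1)
  nb ...##: next=.  (t=0,i=7, bit3=0)
  nb ...#.: next=#  (t=3,i=13, bit2=1)
  nb ....#: next=#  (t=3,i=12, bit1=1)
  nb .....: next=.  (t=3,i=9, bit0=0)
  bits 00001011100111011000010101010110 = 194872662

194872662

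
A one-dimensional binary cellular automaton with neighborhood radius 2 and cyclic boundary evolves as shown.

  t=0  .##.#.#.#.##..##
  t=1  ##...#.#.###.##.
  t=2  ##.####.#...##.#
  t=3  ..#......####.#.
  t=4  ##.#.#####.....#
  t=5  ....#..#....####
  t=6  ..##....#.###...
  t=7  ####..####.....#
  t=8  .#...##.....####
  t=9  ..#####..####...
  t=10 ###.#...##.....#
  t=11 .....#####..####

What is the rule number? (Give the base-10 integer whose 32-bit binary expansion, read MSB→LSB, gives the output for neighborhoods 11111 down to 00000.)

2286558703

  nb #####: next=#  (t=4,i=7, bit31=1)
  nb ####.: next=.  (t=2,i=5, bit30=0)
  nb ###.#: next=.  (t=1,i=11, bit29=0)
  nb ###..: next=.  (t=4,i=9, bit28=0)
  nb ##.##: next=#  (t=0,i=0, bit27=1)
  nb ##.#.: next=.  (t=0,i=3, bit26=0)
  nb ##..#: next=.  (t=0,i=12, bit25=0)
  nb ##...: next=.  (t=1,i=2, bit24=0)
  nb #.###: next=.  (t=1,i=9, bit23=0)
  nb #.##.: next=#  (t=0,i=1, bit22=1)
  nb #.#.#: next=.  (t=0,i=4, bit21=0)
  nb #.#..: next=.  (t=2,i=8, bit20=0)
  nb #..##: next=#  (t=0,i=13, bit19=1)
  nb #..#.: next=.  (t=5,i=6, bit18=0)
  nb #...#: next=#  (t=1,i=3, bit17=1)
  nb #....: next=.  (t=3,i=4, bit16=0)
  nb .####: next=.  (t=2,i=4, bit15=0)
  nb .###.: next=.  (t=1,i=10, bit14=0)
  nb .##.#: next=.  (t=0,i=2, bit13=0)
  nb .##..: next=#  (t=0,i=11, bit12=1)
  nb .#.##: next=#  (t=0,i=9, bit11=1)
  nb .#.#.: next=#  (t=0,i=5, bit10=1)
  nb .#..#: next=.  (t=5,i=5, bit9=0)
  nb .#...: next=#  (t=2,i=9, bit8=1)
  nb ..###: next=#  (t=3,i=9, bit7=1)
  nb ..##.: next=#  (t=0,i=14, bit6=1)
  nb ..#.#: next=#  (t=1,i=5, bit5=1)
  nb ..#..: next=.  (t=3,i=2, bit4=0)
  nb ...##: next=#  (t=2,i=11, bit3=1)
  nb ...#.: next=#  (t=1,i=4, bit2=1)
  nb ....#: next=#  (t=3,i=7, bit1=1)
  nb .....: next=#  (t=3,i=5, bit0=1)
  bits 10001000010010100001110111101111 = 2286558703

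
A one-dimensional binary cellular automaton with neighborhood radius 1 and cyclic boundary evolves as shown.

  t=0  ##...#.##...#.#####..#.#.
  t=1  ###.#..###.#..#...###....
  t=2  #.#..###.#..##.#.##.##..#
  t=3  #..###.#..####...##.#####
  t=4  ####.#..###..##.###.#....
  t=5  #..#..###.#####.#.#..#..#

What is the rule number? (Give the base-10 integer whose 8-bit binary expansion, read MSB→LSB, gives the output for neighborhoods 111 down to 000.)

90

  [7] ### => .  t=0,i=15
  [6] ##. => #  t=0,i=1
  [5] #.# => .  t=0,i=6
  [4] #.. => #  t=0,i=2
  [3] .## => #  t=0,i=0
  [2] .#. => .  t=0,i=5
  [1] ..# => #  t=0,i=4
  [0] ... => .  t=0,i=3
  bits 01011010 = 90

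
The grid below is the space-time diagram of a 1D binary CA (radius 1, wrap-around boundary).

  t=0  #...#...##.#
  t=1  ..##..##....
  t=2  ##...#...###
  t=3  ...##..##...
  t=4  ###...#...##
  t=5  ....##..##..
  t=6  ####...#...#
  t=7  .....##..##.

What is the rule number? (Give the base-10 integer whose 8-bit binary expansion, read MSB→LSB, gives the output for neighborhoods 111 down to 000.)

  nb ###: next=.  (t=2,i=0, bit7=0)
  nb ##.: next=.  (t=0,i=0, bit6=0)
  nb #.#: next=.  (t=0,i=10, bit5=0)
  nb #..: next=.  (t=0,i=1, bit4=0)
  nb .##: next=.  (t=0,i=8, bit3=0)
  nb .#.: next=.  (t=0,i=4, bit2=0)
  nb ..#: next=#  (t=0,i=3, bit1=1)
  nb ...: next=#  (t=0,i=2, bit0=1)
  bits 00000011 = 3

3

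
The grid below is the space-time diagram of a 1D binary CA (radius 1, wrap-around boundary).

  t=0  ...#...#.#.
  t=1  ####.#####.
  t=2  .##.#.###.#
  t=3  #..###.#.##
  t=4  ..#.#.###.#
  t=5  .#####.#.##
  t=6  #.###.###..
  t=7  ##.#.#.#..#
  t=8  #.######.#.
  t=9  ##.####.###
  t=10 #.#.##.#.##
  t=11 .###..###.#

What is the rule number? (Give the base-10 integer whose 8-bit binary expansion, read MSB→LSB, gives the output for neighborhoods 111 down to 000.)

167

  ### -> #   bit 7 = 1  t=1,i=1
  ##. -> .   bit 6 = 0  t=1,i=3
  #.# -> #   bit 5 = 1  t=0,i=8
  #.. -> .   bit 4 = 0  t=0,i=4
  .## -> .   bit 3 = 0  t=1,i=0
  .#. -> #   bit 2 = 1  t=0,i=3
  ..# -> #   bit 1 = 1  t=0,i=2
  ... -> #   bit 0 = 1  t=0,i=0
  bits 10100111 = 167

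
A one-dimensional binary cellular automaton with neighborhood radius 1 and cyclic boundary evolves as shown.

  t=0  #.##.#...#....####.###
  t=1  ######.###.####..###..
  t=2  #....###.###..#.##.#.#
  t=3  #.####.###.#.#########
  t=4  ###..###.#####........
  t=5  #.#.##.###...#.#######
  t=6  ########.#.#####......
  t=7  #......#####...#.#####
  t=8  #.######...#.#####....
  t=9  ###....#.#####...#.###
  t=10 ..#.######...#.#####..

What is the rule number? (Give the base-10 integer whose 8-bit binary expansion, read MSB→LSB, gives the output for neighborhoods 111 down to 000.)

  [7] ### => .  t=0,i=15
  [6] ##. => #  t=0,i=0
  [5] #.# => #  t=0,i=1
  [4] #.. => .  t=0,i=6
  [3] .## => #  t=0,i=2
  [2] .#. => #  t=0,i=5
  [1] ..# => #  t=0,i=8
  [0] ... => #  t=0,i=7
  bits 01101111 = 111

111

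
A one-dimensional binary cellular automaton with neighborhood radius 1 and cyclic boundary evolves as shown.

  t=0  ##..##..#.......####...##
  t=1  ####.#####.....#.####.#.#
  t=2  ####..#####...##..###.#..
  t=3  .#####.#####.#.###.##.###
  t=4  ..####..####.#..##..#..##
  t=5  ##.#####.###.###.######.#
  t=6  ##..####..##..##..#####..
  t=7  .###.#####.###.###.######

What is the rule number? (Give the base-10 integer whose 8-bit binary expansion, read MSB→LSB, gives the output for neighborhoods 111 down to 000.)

  ### -> #   bit 7 = 1  t=0,i=0
  ##. -> #   bit 6 = 1  t=0,i=1
  #.# -> .   bit 5 = 0  t=1,i=4
  #.. -> #   bit 4 = 1  t=0,i=2
  .## -> .   bit 3 = 0  t=0,i=4
  .#. -> #   bit 2 = 1  t=0,i=8
  ..# -> #   bit 1 = 1  t=0,i=3
  ... -> .   bit 0 = 0  t=0,i=10
  bits 11010110 = 214

214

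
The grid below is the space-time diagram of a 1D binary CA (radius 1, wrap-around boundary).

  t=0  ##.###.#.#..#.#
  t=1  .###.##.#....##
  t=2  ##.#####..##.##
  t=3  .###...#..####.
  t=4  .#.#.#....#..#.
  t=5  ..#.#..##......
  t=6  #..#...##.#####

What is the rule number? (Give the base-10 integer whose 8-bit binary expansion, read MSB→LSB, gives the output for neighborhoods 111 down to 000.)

  ### -> .   bit 7 = 0  t=0,i=0
  ##. -> #   bit 6 = 1  t=0,i=1
  #.# -> #   bit 5 = 1  t=0,i=2
  #.. -> .   bit 4 = 0  t=0,i=10
  .## -> #   bit 3 = 1  t=0,i=3
  .#. -> .   bit 2 = 0  t=0,i=7
  ..# -> .   bit 1 = 0  t=0,i=11
  ... -> #   bit 0 = 1  t=1,i=10
  bits 01101001 = 105

105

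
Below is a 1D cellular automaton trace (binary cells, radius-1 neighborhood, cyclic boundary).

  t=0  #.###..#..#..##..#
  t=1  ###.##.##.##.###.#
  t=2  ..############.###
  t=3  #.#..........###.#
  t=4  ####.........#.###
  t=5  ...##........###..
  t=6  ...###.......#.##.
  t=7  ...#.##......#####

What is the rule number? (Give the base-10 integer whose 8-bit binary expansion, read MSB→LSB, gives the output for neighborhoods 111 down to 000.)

  [7] ### => .  t=0,i=3
  [6] ##. => #  t=0,i=0
  [5] #.# => #  t=0,i=1
  [4] #.. => #  t=0,i=5
  [3] .## => #  t=0,i=2
  [2] .#. => #  t=0,i=7
  [1] ..# => .  t=0,i=6
  [0] ... => .  t=3,i=4
  bits 01111100 = 124

124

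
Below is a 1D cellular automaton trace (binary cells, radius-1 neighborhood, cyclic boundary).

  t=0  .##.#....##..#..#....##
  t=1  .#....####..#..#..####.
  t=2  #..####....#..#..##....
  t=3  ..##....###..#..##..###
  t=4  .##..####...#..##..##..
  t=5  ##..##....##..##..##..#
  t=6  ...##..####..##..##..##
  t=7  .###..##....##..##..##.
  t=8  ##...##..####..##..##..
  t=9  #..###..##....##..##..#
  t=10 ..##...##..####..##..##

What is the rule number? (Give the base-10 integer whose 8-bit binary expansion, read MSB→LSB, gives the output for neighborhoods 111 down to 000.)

  [7] ### => .  t=1,i=7
  [6] ##. => .  t=0,i=2
  [5] #.# => .  t=0,i=0
  [4] #.. => .  t=0,i=5
  [3] .## => #  t=0,i=1
  [2] .#. => .  t=0,i=4
  [1] ..# => #  t=0,i=8
  [0] ... => #  t=0,i=6
  bits 00001011 = 11

11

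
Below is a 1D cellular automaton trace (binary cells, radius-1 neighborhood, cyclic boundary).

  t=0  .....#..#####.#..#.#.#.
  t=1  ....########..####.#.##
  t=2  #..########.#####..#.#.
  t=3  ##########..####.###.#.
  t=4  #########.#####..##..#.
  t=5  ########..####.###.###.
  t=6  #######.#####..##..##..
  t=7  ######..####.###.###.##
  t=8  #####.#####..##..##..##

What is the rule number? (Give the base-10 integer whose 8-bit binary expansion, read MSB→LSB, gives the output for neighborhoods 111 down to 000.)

  ### -> #   bit 7 = 1  t=0,i=9
  ##. -> .   bit 6 = 0  t=0,i=12
  #.# -> .   bit 5 = 0  t=0,i=13
  #.. -> #   bit 4 = 1  t=0,i=6
  .## -> #   bit 3 = 1  t=0,i=8
  .#. -> #   bit 2 = 1  t=0,i=5
  ..# -> #   bit 1 = 1  t=0,i=4
  ... -> .   bit 0 = 0  t=0,i=0
  bits 10011110 = 158

158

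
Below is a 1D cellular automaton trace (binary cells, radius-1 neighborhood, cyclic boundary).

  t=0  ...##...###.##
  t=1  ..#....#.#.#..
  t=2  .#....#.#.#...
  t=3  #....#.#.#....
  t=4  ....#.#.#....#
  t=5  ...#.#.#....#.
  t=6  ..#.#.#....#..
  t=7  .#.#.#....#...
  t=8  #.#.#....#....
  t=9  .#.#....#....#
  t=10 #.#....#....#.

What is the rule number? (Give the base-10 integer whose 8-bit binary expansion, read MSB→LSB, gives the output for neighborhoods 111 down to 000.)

162

  ###|#  b7=1 t=0,i=9
  ##.|.  b6=0 t=0,i=4
  #.#|#  b5=1 t=0,i=11
  #..|.  b4=0 t=0,i=0
  .##|.  b3=0 t=0,i=3
  .#.|.  b2=0 t=1,i=2
  ..#|#  b1=1 t=0,i=2
  ...|.  b0=0 t=0,i=1
  bits 10100010 = 162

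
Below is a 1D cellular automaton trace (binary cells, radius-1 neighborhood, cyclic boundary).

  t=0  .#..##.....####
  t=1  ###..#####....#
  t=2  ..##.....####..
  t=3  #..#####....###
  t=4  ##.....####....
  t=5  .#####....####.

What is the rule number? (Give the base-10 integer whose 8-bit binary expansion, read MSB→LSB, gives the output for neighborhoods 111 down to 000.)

  nb ###: next=.  (t=0,i=12, bit7=0)
  nb ##.: next=#  (t=0,i=5, bit6=1)
  nb #.#: next=#  (t=0,i=0, bit5=1)
  nb #..: next=#  (t=0,i=2, bit4=1)
  nb .##: next=.  (t=0,i=4, bit3=0)
  nb .#.: next=#  (t=0,i=1, bit2=1)
  nb ..#: next=.  (t=0,i=3, bit1=0)
  nb ...: next=#  (t=0,i=7, bit0=1)
  bits 01110101 = 117

117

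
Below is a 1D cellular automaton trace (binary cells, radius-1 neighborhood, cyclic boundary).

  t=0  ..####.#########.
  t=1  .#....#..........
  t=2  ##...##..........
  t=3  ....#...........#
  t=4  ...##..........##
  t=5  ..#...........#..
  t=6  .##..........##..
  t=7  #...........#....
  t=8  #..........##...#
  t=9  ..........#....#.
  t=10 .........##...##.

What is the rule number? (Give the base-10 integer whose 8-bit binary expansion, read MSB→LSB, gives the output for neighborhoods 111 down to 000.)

38

  [7] ### => .  t=0,i=3
  [6] ##. => .  t=0,i=5
  [5] #.# => #  t=0,i=6
  [4] #.. => .  t=0,i=16
  [3] .## => .  t=0,i=2
  [2] .#. => #  t=1,i=1
  [1] ..# => #  t=0,i=1
  [0] ... => .  t=0,i=0
  bits 00100110 = 38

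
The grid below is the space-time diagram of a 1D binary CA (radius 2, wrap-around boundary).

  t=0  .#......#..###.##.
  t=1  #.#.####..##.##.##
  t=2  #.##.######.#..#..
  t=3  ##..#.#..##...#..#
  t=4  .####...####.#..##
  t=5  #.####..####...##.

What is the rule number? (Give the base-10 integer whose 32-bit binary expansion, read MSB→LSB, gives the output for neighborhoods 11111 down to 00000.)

  nb #####: next=.  (t=2,i=7, bit31=0)
  nb ####.: next=#  (t=1,i=6, bit30=1)
  nb ###.#: next=#  (t=0,i=13, bit29=1)
  nb ###..: next=#  (t=1,i=7, bit28=1)
  nb ##.##: next=#  (t=0,i=14, bit27=1)
  nb ##.#.: next=.  (t=1,i=1, bit26=0)
  nb ##..#: next=#  (t=0,i=17, bit25=1)
  nb ##...: next=#  (t=3,i=11, bit24=1)
  nb #.###: next=.  (t=1,i=4, bit23=0)
  nb #.##.: next=.  (t=0,i=15, bit22=0)
  nb #.#.#: next=#  (t=1,i=2, bit21=1)
  nb #.#..: next=.  (t=2,i=12, bit20=0)
  nb #..##: next=#  (t=0,i=10, bit19=1)
  nb #..#.: next=#  (t=0,i=0, bit18=1)
  nb #...#: next=.  (t=3,i=12, bit17=0)
  nb #....: next=.  (t=0,i=3, bit16=0)
  nb .####: next=#  (t=1,i=5, bit15=1)
  nb .###.: next=.  (t=0,i=12, bit14=0)
  nb .##.#: next=.  (t=1,i=11, bit13=0)
  nb .##..: next=#  (t=0,i=16, bit12=1)
  nb .#.##: next=#  (t=1,i=3, bit11=1)
  nb .#.#.: next=.  (t=3,i=5, bit10=0)
  nb .#..#: next=.  (t=0,i=9, bit9=0)
  nb .#...: next=#  (t=0,i=2, bit8=1)
  nb ..###: next=#  (t=0,i=11, bit7=1)
  nb ..##.: next=#  (t=1,i=10, bit6=1)
  nb ..#.#: next=#  (t=2,i=0, bit5=1)
  nb ..#..: next=.  (t=0,i=1, bit4=0)
  nb ...##: next=.  (t=4,i=7, bit3=0)
  nb ...#.: next=#  (t=0,i=7, bit2=1)
  nb ....#: next=#  (t=0,i=6, bit1=1)
  nb .....: next=#  (t=0,i=4, bit0=1)
  bits 01111011001011001001100111100111 = 2066520551

2066520551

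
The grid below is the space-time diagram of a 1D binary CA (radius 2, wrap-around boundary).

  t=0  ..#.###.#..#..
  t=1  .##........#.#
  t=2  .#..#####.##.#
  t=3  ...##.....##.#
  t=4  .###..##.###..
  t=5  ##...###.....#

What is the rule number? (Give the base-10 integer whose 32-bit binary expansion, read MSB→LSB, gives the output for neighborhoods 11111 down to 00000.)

  ##### -> .   bit 31 = 0  t=2,i=6
  ####. -> .   bit 30 = 0  t=2,i=7
  ###.# -> .   bit 29 = 0  t=0,i=6
  ###.. -> .   bit 28 = 0  t=4,i=3
  ##.## -> .   bit 27 = 0  t=2,i=9
  ##.#. -> .   bit 26 = 0  t=0,i=7
  ##..# -> .   bit 25 = 0  t=4,i=4
  ##... -> .   bit 24 = 0  t=1,i=3
  #.### -> .   bit 23 = 0  t=0,i=4
  #.##. -> #   bit 22 = 1  t=1,i=1
  #.#.# -> #   bit 21 = 1  t=1,i=13
  #.#.. -> .   bit 20 = 0  t=0,i=8
  #..## -> #   bit 19 = 1  t=2,i=3
  #..#. -> .   bit 18 = 0  t=0,i=10
  #...# -> #   bit 17 = 1  t=3,i=1
  #.... -> #   bit 16 = 1  t=0,i=13
  .#### -> .   bit 15 = 0  t=2,i=5
  .###. -> .   bit 14 = 0  t=0,i=5
  .##.# -> #   bit 13 = 1  t=2,i=11
  .##.. -> .   bit 12 = 0  t=1,i=2
  .#.## -> .   bit 11 = 0  t=0,i=3
  .#.#. -> .   bit 10 = 0  t=1,i=12
  .#..# -> .   bit 9 = 0  t=0,i=9
  .#... -> .   bit 8 = 0  t=0,i=12
  ..### -> #   bit 7 = 1  t=2,i=4
  ..##. -> #   bit 6 = 1  t=3,i=3
  ..#.# -> #   bit 5 = 1  t=0,i=2
  ..#.. -> #   bit 4 = 1  t=0,i=11
  ...## -> #   bit 3 = 1  t=3,i=2
  ...#. -> #   bit 2 = 1  t=0,i=1
  ....# -> .   bit 1 = 0  t=0,i=0
  ..... -> #   bit 0 = 1  t=1,i=5
  bits 00000000011010110010000011111101 = 7020797

7020797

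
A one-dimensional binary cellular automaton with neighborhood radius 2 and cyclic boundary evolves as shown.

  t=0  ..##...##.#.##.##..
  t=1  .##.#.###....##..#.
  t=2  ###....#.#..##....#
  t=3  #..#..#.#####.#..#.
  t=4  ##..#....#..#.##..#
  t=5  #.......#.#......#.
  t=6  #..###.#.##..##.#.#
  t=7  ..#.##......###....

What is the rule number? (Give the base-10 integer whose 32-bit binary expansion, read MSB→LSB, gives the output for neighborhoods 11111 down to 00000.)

689497677

  [31] ##### => .  t=3,i=10
  [30] ####. => .  t=2,i=1
  [29] ###.# => #  t=3,i=12
  [28] ###.. => .  t=1,i=8
  [27] ##.## => #  t=0,i=14
  [26] ##.#. => .  t=0,i=9
  [25] ##..# => .  t=1,i=15
  [24] ##... => #  t=0,i=4
  [23] #.### => .  t=1,i=6
  [22] #.##. => .  t=0,i=12
  [21] #.#.# => .  t=0,i=10
  [20] #.#.. => #  t=2,i=9
  [19] #..## => #  t=1,i=0
  [18] #..#. => .  t=1,i=16
  [17] #...# => .  t=0,i=5
  [16] #.... => .  t=0,i=18
  [15] .#### => #  t=2,i=0
  [14] .###. => #  t=1,i=7
  [13] .##.# => #  t=0,i=8
  [12] .##.. => .  t=0,i=3
  [11] .#.## => .  t=0,i=11
  [10] .#.#. => #  t=2,i=8
  [9] .#..# => #  t=1,i=18
  [8] .#... => .  t=4,i=5
  [7] ..### => .  t=2,i=18
  [6] ..##. => #  t=0,i=2
  [5] ..#.# => .  t=2,i=7
  [4] ..#.. => .  t=1,i=17
  [3] ...## => #  t=0,i=1
  [2] ...#. => #  t=2,i=6
  [1] ....# => .  t=0,i=0
  [0] ..... => #  t=5,i=3
  bits 00101001000110001110011001001101 = 689497677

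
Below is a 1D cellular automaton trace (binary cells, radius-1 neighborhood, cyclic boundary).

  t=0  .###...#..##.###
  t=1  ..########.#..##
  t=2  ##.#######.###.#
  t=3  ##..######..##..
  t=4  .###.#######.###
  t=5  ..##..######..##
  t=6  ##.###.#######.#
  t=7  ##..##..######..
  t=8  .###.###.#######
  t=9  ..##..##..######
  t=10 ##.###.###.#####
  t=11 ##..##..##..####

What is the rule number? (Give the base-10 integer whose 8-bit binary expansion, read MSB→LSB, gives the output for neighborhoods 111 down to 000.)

215

  ###|#  b7=1 t=0,i=2
  ##.|#  b6=1 t=0,i=3
  #.#|.  b5=0 t=0,i=0
  #..|#  b4=1 t=0,i=4
  .##|.  b3=0 t=0,i=1
  .#.|#  b2=1 t=0,i=7
  ..#|#  b1=1 t=0,i=6
  ...|#  b0=1 t=0,i=5
  bits 11010111 = 215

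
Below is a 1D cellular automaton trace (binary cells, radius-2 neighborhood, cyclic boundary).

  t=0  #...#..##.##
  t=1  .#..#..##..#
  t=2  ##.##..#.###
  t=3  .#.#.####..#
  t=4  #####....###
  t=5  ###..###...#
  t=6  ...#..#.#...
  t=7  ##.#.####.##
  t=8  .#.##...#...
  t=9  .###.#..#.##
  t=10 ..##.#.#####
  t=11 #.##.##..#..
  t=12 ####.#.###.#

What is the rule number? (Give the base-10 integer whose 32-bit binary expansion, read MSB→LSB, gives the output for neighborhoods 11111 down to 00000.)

  #####|#  b31=1 t=2,i=11
  ####.|.  b30=0 t=2,i=0
  ###.#|#  b29=1 t=2,i=1
  ###..|.  b28=0 t=0,i=0
  ##.##|.  b27=0 t=0,i=9
  ##.#.|.  b26=0 t=7,i=2
  ##..#|#  b25=1 t=1,i=9
  ##...|#  b24=1 t=0,i=1
  #.###|.  b23=0 t=0,i=10
  #.##.|#  b22=1 t=2,i=3
  #.#.#|#  b21=1 t=3,i=1
  #.#..|#  b20=1 t=1,i=1
  #..##|.  b19=0 t=0,i=6
  #..#.|#  b18=1 t=1,i=3
  #...#|.  b17=0 t=0,i=2
  #....|#  b16=1 t=4,i=6
  .####|.  b15=0 t=2,i=10
  .###.|#  b14=1 t=0,i=11
  .##.#|#  b13=1 t=0,i=8
  .##..|.  b12=0 t=1,i=8
  .#.##|#  b11=1 t=2,i=8
  .#.#.|#  b10=1 t=1,i=0
  .#..#|.  b9=0 t=0,i=5
  .#...|.  b8=0 t=6,i=9
  ..###|.  b7=0 t=4,i=9
  ..##.|#  b6=1 t=0,i=7
  ..#.#|#  b5=1 t=1,i=11
  ..#..|#  b4=1 t=0,i=4
  ...##|.  b3=0 t=4,i=8
  ...#.|.  b2=0 t=0,i=3
  ....#|#  b1=1 t=4,i=7
  .....|#  b0=1 t=6,i=0
  bits 10100011011101010110110001110011 = 2742381683

2742381683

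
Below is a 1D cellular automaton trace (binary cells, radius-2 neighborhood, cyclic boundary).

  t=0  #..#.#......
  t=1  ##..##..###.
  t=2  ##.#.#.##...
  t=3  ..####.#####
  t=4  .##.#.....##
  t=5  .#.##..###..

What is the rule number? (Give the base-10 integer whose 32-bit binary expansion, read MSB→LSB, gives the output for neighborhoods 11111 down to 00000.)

1434064539

  #####|.  b31=0 t=3,i=9
  ####.|#  b30=1 t=3,i=4
  ###.#|.  b29=0 t=1,i=10
  ###..|#  b28=1 t=3,i=11
  ##.##|.  b27=0 t=1,i=11
  ##.#.|#  b26=1 t=2,i=2
  ##..#|.  b25=0 t=1,i=2
  ##...|#  b24=1 t=2,i=9
  #.###|.  b23=0 t=3,i=7
  #.##.|#  b22=1 t=1,i=0
  #.#.#|#  b21=1 t=2,i=3
  #.#..|#  b20=1 t=0,i=5
  #..##|#  b19=1 t=1,i=3
  #..#.|.  b18=0 t=0,i=2
  #...#|#  b17=1 t=2,i=10
  #....|.  b16=0 t=0,i=7
  .####|.  b15=0 t=3,i=3
  .###.|.  b14=0 t=1,i=9
  .##.#|.  b13=0 t=2,i=1
  .##..|#  b12=1 t=1,i=1
  .#.##|.  b11=0 t=2,i=6
  .#.#.|#  b10=1 t=0,i=4
  .#..#|#  b9=1 t=0,i=1
  .#...|.  b8=0 t=0,i=6
  ..###|#  b7=1 t=1,i=8
  ..##.|.  b6=0 t=1,i=4
  ..#.#|.  b5=0 t=0,i=3
  ..#..|#  b4=1 t=0,i=0
  ...##|#  b3=1 t=2,i=11
  ...#.|.  b2=0 t=0,i=11
  ....#|#  b1=1 t=0,i=10
  .....|#  b0=1 t=0,i=8
  bits 01010101011110100001011010011011 = 1434064539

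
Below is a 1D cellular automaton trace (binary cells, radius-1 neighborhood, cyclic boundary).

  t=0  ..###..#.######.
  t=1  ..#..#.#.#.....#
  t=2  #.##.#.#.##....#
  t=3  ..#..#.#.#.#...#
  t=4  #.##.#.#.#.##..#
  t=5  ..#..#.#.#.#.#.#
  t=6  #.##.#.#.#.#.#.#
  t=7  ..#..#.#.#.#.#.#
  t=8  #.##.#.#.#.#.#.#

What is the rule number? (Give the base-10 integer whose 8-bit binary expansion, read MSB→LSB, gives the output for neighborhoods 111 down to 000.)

  nb ###: next=.  (t=0,i=3, bit7=0)
  nb ##.: next=.  (t=0,i=4, bit6=0)
  nb #.#: next=.  (t=0,i=8, bit5=0)
  nb #..: next=#  (t=0,i=5, bit4=1)
  nb .##: next=#  (t=0,i=2, bit3=1)
  nb .#.: next=#  (t=0,i=7, bit2=1)
  nb ..#: next=.  (t=0,i=1, bit1=0)
  nb ...: next=.  (t=0,i=0, bit0=0)
  bits 00011100 = 28

28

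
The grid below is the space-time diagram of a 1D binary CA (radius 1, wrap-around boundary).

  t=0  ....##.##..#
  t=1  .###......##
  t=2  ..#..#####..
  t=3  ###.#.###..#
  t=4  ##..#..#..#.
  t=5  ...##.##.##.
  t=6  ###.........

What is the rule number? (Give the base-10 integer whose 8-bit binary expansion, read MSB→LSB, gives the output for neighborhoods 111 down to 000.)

135

  nb ###: next=#  (t=1,i=2, bit7=1)
  nb ##.: next=.  (t=0,i=5, bit6=0)
  nb #.#: next=.  (t=0,i=6, bit5=0)
  nb #..: next=.  (t=0,i=0, bit4=0)
  nb .##: next=.  (t=0,i=4, bit3=0)
  nb .#.: next=#  (t=0,i=11, bit2=1)
  nb ..#: next=#  (t=0,i=3, bit1=1)
  nb ...: next=#  (t=0,i=1, bit0=1)
  bits 10000111 = 135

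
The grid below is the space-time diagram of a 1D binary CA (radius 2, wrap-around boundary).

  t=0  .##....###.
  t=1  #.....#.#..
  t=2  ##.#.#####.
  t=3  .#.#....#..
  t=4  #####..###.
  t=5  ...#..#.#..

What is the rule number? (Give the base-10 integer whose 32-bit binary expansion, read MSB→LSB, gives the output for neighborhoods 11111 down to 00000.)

  nb #####: next=.  (t=2,i=7, bit31=0)
  nb ####.: next=#  (t=2,i=8, bit30=1)
  nb ###.#: next=.  (t=2,i=9, bit29=0)
  nb ###..: next=.  (t=0,i=9, bit28=0)
  nb ##.##: next=.  (t=2,i=10, bit27=0)
  nb ##.#.: next=.  (t=2,i=2, bit26=0)
  nb ##..#: next=.  (t=0,i=10, bit25=0)
  nb ##...: next=.  (t=0,i=3, bit24=0)
  nb #.###: next=.  (t=2,i=5, bit23=0)
  nb #.##.: next=.  (t=2,i=0, bit22=0)
  nb #.#.#: next=#  (t=2,i=3, bit21=1)
  nb #.#..: next=#  (t=1,i=8, bit20=1)
  nb #..##: next=#  (t=0,i=0, bit19=1)
  nb #..#.: next=.  (t=1,i=10, bit18=0)
  nb #...#: next=.  (t=3,i=10, bit17=0)
  nb #....: next=.  (t=0,i=4, bit16=0)
  nb .####: next=.  (t=2,i=6, bit15=0)
  nb .###.: next=#  (t=0,i=8, bit14=1)
  nb .##.#: next=#  (t=2,i=1, bit13=1)
  nb .##..: next=.  (t=0,i=2, bit12=0)
  nb .#.##: next=.  (t=2,i=4, bit11=0)
  nb .#.#.: next=#  (t=1,i=7, bit10=1)
  nb .#..#: next=#  (t=1,i=9, bit9=1)
  nb .#...: next=#  (t=1,i=1, bit8=1)
  nb ..###: next=.  (t=0,i=7, bit7=0)
  nb ..##.: next=.  (t=0,i=1, bit6=0)
  nb ..#.#: next=#  (t=1,i=6, bit5=1)
  nb ..#..: next=#  (t=1,i=0, bit4=1)
  nb ...##: next=#  (t=0,i=6, bit3=1)
  nb ...#.: next=#  (t=1,i=5, bit2=1)
  nb ....#: next=.  (t=0,i=5, bit1=0)
  nb .....: next=#  (t=1,i=3, bit0=1)
  bits 01000000001110000110011100111101 = 1077438269

1077438269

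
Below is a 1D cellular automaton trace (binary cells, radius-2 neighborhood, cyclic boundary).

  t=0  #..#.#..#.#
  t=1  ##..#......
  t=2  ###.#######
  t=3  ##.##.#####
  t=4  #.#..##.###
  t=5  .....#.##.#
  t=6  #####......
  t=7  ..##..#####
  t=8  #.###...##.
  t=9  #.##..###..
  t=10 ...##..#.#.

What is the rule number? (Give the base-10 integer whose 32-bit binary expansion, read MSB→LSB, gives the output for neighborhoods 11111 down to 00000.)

3399701855

  nb #####: next=#  (t=2,i=0, bit31=1)
  nb ####.: next=#  (t=2,i=1, bit30=1)
  nb ###.#: next=.  (t=2,i=2, bit29=0)
  nb ###..: next=.  (t=6,i=4, bit28=0)
  nb ##.##: next=#  (t=2,i=3, bit27=1)
  nb ##.#.: next=.  (t=4,i=1, bit26=0)
  nb ##..#: next=#  (t=0,i=1, bit25=1)
  nb ##...: next=.  (t=6,i=5, bit24=0)
  nb #.###: next=#  (t=2,i=4, bit23=1)
  nb #.##.: next=.  (t=0,i=10, bit22=0)
  nb #.#.#: next=#  (t=8,i=0, bit21=1)
  nb #.#..: next=.  (t=0,i=5, bit20=0)
  nb #..##: next=.  (t=4,i=4, bit19=0)
  nb #..#.: next=.  (t=0,i=2, bit18=0)
  nb #...#: next=#  (t=8,i=6, bit17=1)
  nb #....: next=#  (t=1,i=6, bit16=1)
  nb .####: next=.  (t=2,i=5, bit15=0)
  nb .###.: next=#  (t=8,i=3, bit14=1)
  nb .##.#: next=.  (t=3,i=4, bit13=0)
  nb .##..: next=#  (t=0,i=0, bit12=1)
  nb .#.##: next=.  (t=0,i=9, bit11=0)
  nb .#.#.: next=#  (t=0,i=4, bit10=1)
  nb .#..#: next=.  (t=0,i=6, bit9=0)
  nb .#...: next=#  (t=1,i=5, bit8=1)
  nb ..###: next=.  (t=6,i=0, bit7=0)
  nb ..##.: next=#  (t=1,i=0, bit6=1)
  nb ..#.#: next=.  (t=0,i=3, bit5=0)
  nb ..#..: next=#  (t=1,i=4, bit4=1)
  nb ...##: next=#  (t=1,i=10, bit3=1)
  nb ...#.: next=#  (t=5,i=4, bit2=1)
  nb ....#: next=#  (t=1,i=9, bit1=1)
  nb .....: next=#  (t=1,i=7, bit0=1)
  bits 11001010101000110101010101011111 = 3399701855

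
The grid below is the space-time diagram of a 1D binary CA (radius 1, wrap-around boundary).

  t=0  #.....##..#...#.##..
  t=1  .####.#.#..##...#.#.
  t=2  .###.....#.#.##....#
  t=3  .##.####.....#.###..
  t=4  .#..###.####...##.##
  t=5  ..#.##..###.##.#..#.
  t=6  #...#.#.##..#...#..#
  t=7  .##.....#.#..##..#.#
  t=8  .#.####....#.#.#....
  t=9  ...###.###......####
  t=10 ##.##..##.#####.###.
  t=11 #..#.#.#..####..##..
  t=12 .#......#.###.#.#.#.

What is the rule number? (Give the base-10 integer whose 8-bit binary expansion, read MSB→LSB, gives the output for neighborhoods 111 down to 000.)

153

  [7] ### => #  t=1,i=2
  [6] ##. => .  t=0,i=7
  [5] #.# => .  t=0,i=15
  [4] #.. => #  t=0,i=1
  [3] .## => #  t=0,i=6
  [2] .#. => .  t=0,i=0
  [1] ..# => .  t=0,i=5
  [0] ... => #  t=0,i=2
  bits 10011001 = 153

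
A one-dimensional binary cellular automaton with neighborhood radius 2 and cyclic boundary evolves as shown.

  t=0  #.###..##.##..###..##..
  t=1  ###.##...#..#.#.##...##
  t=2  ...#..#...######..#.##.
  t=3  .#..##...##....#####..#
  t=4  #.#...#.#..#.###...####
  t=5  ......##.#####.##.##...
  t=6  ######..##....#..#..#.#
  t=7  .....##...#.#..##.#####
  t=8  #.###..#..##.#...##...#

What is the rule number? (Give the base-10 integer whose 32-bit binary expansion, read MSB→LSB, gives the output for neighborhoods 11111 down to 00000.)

  #####|.  b31=0 t=1,i=0
  ####.|.  b30=0 t=1,i=1
  ###.#|.  b29=0 t=1,i=2
  ###..|#  b28=1 t=0,i=4
  ##.##|#  b27=1 t=0,i=9
  ##.#.|.  b26=0 t=4,i=1
  ##..#|#  b25=1 t=0,i=5
  ##...|#  b24=1 t=1,i=6
  #.###|#  b23=1 t=0,i=2
  #.##.|.  b22=0 t=0,i=10
  #.#.#|#  b21=1 t=1,i=14
  #.#..|.  b20=0 t=3,i=1
  #..##|.  b19=0 t=0,i=6
  #..#.|#  b18=1 t=0,i=22
  #...#|.  b17=0 t=1,i=7
  #....|.  b16=0 t=2,i=0
  .####|.  b15=0 t=1,i=22
  .###.|.  b14=0 t=0,i=3
  .##.#|.  b13=0 t=0,i=8
  .##..|.  b12=0 t=0,i=11
  .#.##|#  b11=1 t=0,i=1
  .#.#.|#  b10=1 t=1,i=13
  .#..#|#  b9=1 t=1,i=10
  .#...|.  b8=0 t=2,i=7
  ..###|#  b7=1 t=0,i=14
  ..##.|.  b6=0 t=0,i=7
  ..#.#|#  b5=1 t=0,i=0
  ..#..|.  b4=0 t=1,i=9
  ...##|#  b3=1 t=1,i=20
  ...#.|.  b2=0 t=1,i=8
  ....#|#  b1=1 t=2,i=1
  .....|#  b0=1 t=5,i=0
  bits 00011011101001000000111010101011 = 463736491

463736491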